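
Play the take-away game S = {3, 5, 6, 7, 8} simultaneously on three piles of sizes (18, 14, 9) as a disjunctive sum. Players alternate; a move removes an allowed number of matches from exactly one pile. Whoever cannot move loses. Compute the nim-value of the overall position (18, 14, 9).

0

All piles use S = {3, 5, 6, 7, 8}:
n :  0  1  2  3  4  5  6  7  8  9 10 11 12 13 14 15 16 17 18
G :  0  0  0  1  1  1  2  2  2  3  3  0  0  0  1  1  1  2  2
Pile A: G(18) = 2.
Pile B: G(14) = 1.
Pile C: G(9) = 3.
Combined Grundy value = 2 ⊕ 1 ⊕ 3 = 0.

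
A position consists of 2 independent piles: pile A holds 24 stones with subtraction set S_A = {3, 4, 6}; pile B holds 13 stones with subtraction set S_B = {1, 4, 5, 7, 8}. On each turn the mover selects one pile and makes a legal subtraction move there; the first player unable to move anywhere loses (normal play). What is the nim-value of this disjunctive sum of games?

2

Pile A, S = {3, 4, 6}:
G(0) = 0
G(1) = mex{} = 0
G(2) = mex{} = 0
G(3) = mex{0} = 1
G(4) = mex{0,0} = 1
G(5) = mex{0,0} = 1
G(6) = mex{1,0,0} = 2
G(7) = mex{1,1,0} = 2
G(8) = mex{1,1,0} = 2
G(9) = mex{2,1,1} = 0
G(10) = mex{2,2,1} = 0
G(11) = mex{2,2,1} = 0
G(12) = mex{0,2,2} = 1
G(13) = mex{0,0,2} = 1
G(14) = mex{0,0,2} = 1
G(15) = mex{1,0,0} = 2
G(16) = mex{1,1,0} = 2
G(17) = mex{1,1,0} = 2
G(18) = mex{2,1,1} = 0
G(19) = mex{2,2,1} = 0
G(20) = mex{2,2,1} = 0
G(21) = mex{0,2,2} = 1
G(22) = mex{0,0,2} = 1
G(23) = mex{0,0,2} = 1
G(24) = mex{1,0,0} = 2
G_A(24) = 2.
Pile B, S = {1, 4, 5, 7, 8}:
n :  0  1  2  3  4  5  6  7  8  9 10 11 12 13
G :  0  1  0  1  2  3  2  3  4  5  4  0  1  0
G_B(13) = 0.
Combined Grundy value = 2 ⊕ 0 = 2.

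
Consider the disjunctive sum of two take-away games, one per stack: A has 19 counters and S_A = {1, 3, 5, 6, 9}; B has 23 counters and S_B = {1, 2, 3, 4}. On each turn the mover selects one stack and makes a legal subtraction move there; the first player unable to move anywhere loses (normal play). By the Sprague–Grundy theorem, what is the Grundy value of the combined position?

0

Stack A, S = {1, 3, 5, 6, 9}:
n :  0  1  2  3  4  5  6  7  8  9 10 11 12 13 14 15 16 17 18 19
G :  0  1  0  1  0  1  2  3  2  3  2  3  0  1  0  1  0  1  2  3
G_A(19) = 3.
Stack B, S = {1, 2, 3, 4}:
G(0) = 0
G(1) = mex{0} = 1
G(2) = mex{1,0} = 2
G(3) = mex{2,1,0} = 3
G(4) = mex{3,2,1,0} = 4
G(5) = mex{4,3,2,1} = 0
G(6) = mex{0,4,3,2} = 1
G(7) = mex{1,0,4,3} = 2
G(8) = mex{2,1,0,4} = 3
G(9) = mex{3,2,1,0} = 4
G(10) = mex{4,3,2,1} = 0
G(11) = mex{0,4,3,2} = 1
G(12) = mex{1,0,4,3} = 2
G(13) = mex{2,1,0,4} = 3
G(14) = mex{3,2,1,0} = 4
G(15) = mex{4,3,2,1} = 0
G(16) = mex{0,4,3,2} = 1
G(17) = mex{1,0,4,3} = 2
G(18) = mex{2,1,0,4} = 3
G(19) = mex{3,2,1,0} = 4
G(20) = mex{4,3,2,1} = 0
G(21) = mex{0,4,3,2} = 1
G(22) = mex{1,0,4,3} = 2
G(23) = mex{2,1,0,4} = 3
G_B(23) = 3.
Combined Grundy value = 3 ⊕ 3 = 0.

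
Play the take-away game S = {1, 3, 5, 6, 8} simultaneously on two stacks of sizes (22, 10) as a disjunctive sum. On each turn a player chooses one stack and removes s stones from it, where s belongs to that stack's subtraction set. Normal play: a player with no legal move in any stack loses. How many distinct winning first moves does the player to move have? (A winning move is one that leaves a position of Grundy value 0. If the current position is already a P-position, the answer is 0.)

5

All stacks use S = {1, 3, 5, 6, 8}:
G(0) = 0
G(1) = mex{0} = 1
G(2) = mex{1} = 0
G(3) = mex{0,0} = 1
G(4) = mex{1,1} = 0
G(5) = mex{0,0,0} = 1
G(6) = mex{1,1,1,0} = 2
G(7) = mex{2,0,0,1} = 3
G(8) = mex{3,1,1,0,0} = 2
G(9) = mex{2,2,0,1,1} = 3
G(10) = mex{3,3,1,0,0} = 2
G(11) = mex{2,2,2,1,1} = 0
G(12) = mex{0,3,3,2,0} = 1
G(13) = mex{1,2,2,3,1} = 0
G(14) = mex{0,0,3,2,2} = 1
G(15) = mex{1,1,2,3,3} = 0
G(16) = mex{0,0,0,2,2} = 1
G(17) = mex{1,1,1,0,3} = 2
G(18) = mex{2,0,0,1,2} = 3
G(19) = mex{3,1,1,0,0} = 2
G(20) = mex{2,2,0,1,1} = 3
G(21) = mex{3,3,1,0,0} = 2
G(22) = mex{2,2,2,1,1} = 0
Stack A: G(22) = 0.
Stack B: G(10) = 2.
Combined Grundy value = 0 ⊕ 2 = 2.
A winning move leaves total XOR = 0, i.e. changes one component's Grundy value g to g ⊕ X where X is the current total.
Stack A: need g' = 0⊕2 = 2. Options: 22−1→G=2, 22−3→G=2, 22−5→G=2, 22−6→G=1, 22−8→G=1. Hits: 3.
Stack B: need g' = 2⊕2 = 0. Options: 10−1→G=3, 10−3→G=3, 10−5→G=1, 10−6→G=0, 10−8→G=0. Hits: 2.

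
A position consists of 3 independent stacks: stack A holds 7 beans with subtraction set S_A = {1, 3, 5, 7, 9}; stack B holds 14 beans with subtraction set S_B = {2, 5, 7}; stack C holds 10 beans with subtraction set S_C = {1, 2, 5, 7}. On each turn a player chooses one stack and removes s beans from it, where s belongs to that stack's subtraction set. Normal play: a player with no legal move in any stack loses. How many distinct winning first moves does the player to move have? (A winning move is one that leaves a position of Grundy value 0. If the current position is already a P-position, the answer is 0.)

0

Stack A, S = {1, 3, 5, 7, 9}:
n : 0 1 2 3 4 5 6 7
G : 0 1 0 1 0 1 0 1
G_A(7) = 1.
Stack B, S = {2, 5, 7}:
n :  0  1  2  3  4  5  6  7  8  9 10 11 12 13 14
G :  0  0  1  1  0  2  1  3  2  2  0  3  1  0  0
G_B(14) = 0.
Stack C, S = {1, 2, 5, 7}:
n :  0  1  2  3  4  5  6  7  8  9 10
G :  0  1  2  0  1  2  0  1  2  0  1
G_C(10) = 1.
Combined Grundy value = 1 ⊕ 0 ⊕ 1 = 0.
A winning move leaves total XOR = 0, i.e. changes one component's Grundy value g to g ⊕ X where X is the current total.
Stack A: target g' = 1⊕0 = 1, but every legal move changes the Grundy value (mex property), so 0 moves.
Stack B: target g' = 0⊕0 = 0, but every legal move changes the Grundy value (mex property), so 0 moves.
Stack C: target g' = 1⊕0 = 1, but every legal move changes the Grundy value (mex property), so 0 moves.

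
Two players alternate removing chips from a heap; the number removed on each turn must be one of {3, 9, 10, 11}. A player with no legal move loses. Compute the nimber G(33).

2

G(0) = 0
G(1) = mex{} = 0
G(2) = mex{} = 0
G(3) = mex{0} = 1
G(4) = mex{0} = 1
G(5) = mex{0} = 1
G(6) = mex{1} = 0
G(7) = mex{1} = 0
G(8) = mex{1} = 0
G(9) = mex{0,0} = 1
G(10) = mex{0,0,0} = 1
G(11) = mex{0,0,0,0} = 1
G(12) = mex{1,1,0,0} = 2
G(13) = mex{1,1,1,0} = 2
G(14) = mex{1,1,1,1} = 0
G(15) = mex{2,0,1,1} = 3
G(16) = mex{2,0,0,1} = 3
G(17) = mex{0,0,0,0} = 1
G(18) = mex{3,1,0,0} = 2
G(19) = mex{3,1,1,0} = 2
G(20) = mex{1,1,1,1} = 0
G(21) = mex{2,2,1,1} = 0
G(22) = mex{2,2,2,1} = 0
G(23) = mex{0,0,2,2} = 1
G(24) = mex{0,3,0,2} = 1
G(25) = mex{0,3,3,0} = 1
G(26) = mex{1,1,3,3} = 0
G(27) = mex{1,2,1,3} = 0
G(28) = mex{1,2,2,1} = 0
G(29) = mex{0,0,2,2} = 1
G(30) = mex{0,0,0,2} = 1
G(31) = mex{0,0,0,0} = 1
G(32) = mex{1,1,0,0} = 2
G(33) = mex{1,1,1,0} = 2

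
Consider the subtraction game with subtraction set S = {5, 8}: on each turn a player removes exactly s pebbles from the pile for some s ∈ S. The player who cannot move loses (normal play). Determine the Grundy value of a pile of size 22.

1

G(0) = 0
G(1) = mex{} = 0
G(2) = mex{} = 0
G(3) = mex{} = 0
G(4) = mex{} = 0
G(5) = mex{0} = 1
G(6) = mex{0} = 1
G(7) = mex{0} = 1
G(8) = mex{0,0} = 1
G(9) = mex{0,0} = 1
G(10) = mex{1,0} = 2
G(11) = mex{1,0} = 2
G(12) = mex{1,0} = 2
G(13) = mex{1,1} = 0
G(14) = mex{1,1} = 0
G(15) = mex{2,1} = 0
G(16) = mex{2,1} = 0
G(17) = mex{2,1} = 0
G(18) = mex{0,2} = 1
G(19) = mex{0,2} = 1
G(20) = mex{0,2} = 1
G(21) = mex{0,0} = 1
G(22) = mex{0,0} = 1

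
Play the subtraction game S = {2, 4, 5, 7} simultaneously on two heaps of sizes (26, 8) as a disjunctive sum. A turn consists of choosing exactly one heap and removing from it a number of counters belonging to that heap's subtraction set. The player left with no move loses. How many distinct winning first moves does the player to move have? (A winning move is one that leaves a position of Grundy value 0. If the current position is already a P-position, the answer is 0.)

All heaps use S = {2, 4, 5, 7}:
G(0) = 0
G(1) = mex{} = 0
G(2) = mex{0} = 1
G(3) = mex{0} = 1
G(4) = mex{1,0} = 2
G(5) = mex{1,0,0} = 2
G(6) = mex{2,1,0} = 3
G(7) = mex{2,1,1,0} = 3
G(8) = mex{3,2,1,0} = 4
G(9) = mex{3,2,2,1} = 0
G(10) = mex{4,3,2,1} = 0
G(11) = mex{0,3,3,2} = 1
G(12) = mex{0,4,3,2} = 1
G(13) = mex{1,0,4,3} = 2
G(14) = mex{1,0,0,3} = 2
G(15) = mex{2,1,0,4} = 3
G(16) = mex{2,1,1,0} = 3
G(17) = mex{3,2,1,0} = 4
G(18) = mex{3,2,2,1} = 0
G(19) = mex{4,3,2,1} = 0
G(20) = mex{0,3,3,2} = 1
G(21) = mex{0,4,3,2} = 1
G(22) = mex{1,0,4,3} = 2
G(23) = mex{1,0,0,3} = 2
G(24) = mex{2,1,0,4} = 3
G(25) = mex{2,1,1,0} = 3
G(26) = mex{3,2,1,0} = 4
Heap A: G(26) = 4.
Heap B: G(8) = 4.
Combined Grundy value = 4 ⊕ 4 = 0.
A winning move leaves total XOR = 0, i.e. changes one component's Grundy value g to g ⊕ X where X is the current total.
Heap A: target g' = 4⊕0 = 4, but every legal move changes the Grundy value (mex property), so 0 moves.
Heap B: target g' = 4⊕0 = 4, but every legal move changes the Grundy value (mex property), so 0 moves.

0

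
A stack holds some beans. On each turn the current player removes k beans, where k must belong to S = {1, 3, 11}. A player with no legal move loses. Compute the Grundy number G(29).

n :  0  1  2  3  4  5  6  7  8  9 10 11 12 13 14 15 16 17 18 19 20 21 22 23 24 25 26 27 28 29
G :  0  1  0  1  0  1  0  1  0  1  0  1  0  1  0  1  0  1  0  1  0  1  0  1  0  1  0  1  0  1

1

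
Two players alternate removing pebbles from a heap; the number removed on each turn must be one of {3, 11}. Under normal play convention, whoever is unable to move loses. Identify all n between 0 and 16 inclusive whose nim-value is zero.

0, 1, 2, 6, 7, 8, 14, 15, 16

G(0) = 0
G(1) = mex{} = 0
G(2) = mex{} = 0
G(3) = mex{0} = 1
G(4) = mex{0} = 1
G(5) = mex{0} = 1
G(6) = mex{1} = 0
G(7) = mex{1} = 0
G(8) = mex{1} = 0
G(9) = mex{0} = 1
G(10) = mex{0} = 1
G(11) = mex{0,0} = 1
G(12) = mex{1,0} = 2
G(13) = mex{1,0} = 2
G(14) = mex{1,1} = 0
G(15) = mex{2,1} = 0
G(16) = mex{2,1} = 0
P-positions are exactly the n with G(n) = 0.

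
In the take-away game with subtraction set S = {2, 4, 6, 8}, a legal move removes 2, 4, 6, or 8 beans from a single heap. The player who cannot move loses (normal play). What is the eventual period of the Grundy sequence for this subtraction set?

10

n :  0  1  2  3  4  5  6  7  8  9 10 11 12 13 14 15 16 17 18 19 20 21
G :  0  0  1  1  2  2  3  3  4  4  0  0  1  1  2  2  3  3  4  4  0  0
G(n+10) = G(n) holds for n = 0,…,7 (a full window of length max(S) = 8), so the sequence is purely periodic with period 10.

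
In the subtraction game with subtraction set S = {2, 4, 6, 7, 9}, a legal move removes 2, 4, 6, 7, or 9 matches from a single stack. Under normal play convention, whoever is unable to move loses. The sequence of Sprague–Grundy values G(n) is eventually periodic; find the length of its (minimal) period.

n :  0  1  2  3  4  5  6  7  8  9 10 11 12 13 14 15 16 17 18 19 20 21 22 23
G :  0  0  1  1  2  2  3  3  4  4  5  0  0  1  1  2  2  3  3  4  4  5  0  0
G(n+11) = G(n) holds for n = 0,…,8 (a full window of length max(S) = 9), so the sequence is purely periodic with period 11.

11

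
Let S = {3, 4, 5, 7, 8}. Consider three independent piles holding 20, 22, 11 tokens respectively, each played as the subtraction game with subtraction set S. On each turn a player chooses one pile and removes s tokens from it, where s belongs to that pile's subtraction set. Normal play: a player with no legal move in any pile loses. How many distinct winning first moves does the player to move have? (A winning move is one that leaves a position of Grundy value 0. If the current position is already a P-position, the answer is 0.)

2

All piles use S = {3, 4, 5, 7, 8}:
n :  0  1  2  3  4  5  6  7  8  9 10 11 12 13 14 15 16 17 18 19 20 21 22
G :  0  0  0  1  1  1  2  2  2  3  3  0  0  0  1  1  1  2  2  2  3  3  0
Pile A: G(20) = 3.
Pile B: G(22) = 0.
Pile C: G(11) = 0.
Combined Grundy value = 3 ⊕ 0 ⊕ 0 = 3.
A winning move leaves total XOR = 0, i.e. changes one component's Grundy value g to g ⊕ X where X is the current total.
Pile A: need g' = 3⊕3 = 0. Options: 20−3→G=2, 20−4→G=1, 20−5→G=1, 20−7→G=0, 20−8→G=0. Hits: 2.
Pile B: need g' = 0⊕3 = 3. Options: 22−3→G=2, 22−4→G=2, 22−5→G=2, 22−7→G=1, 22−8→G=1. Hits: 0.
Pile C: need g' = 0⊕3 = 3. Options: 11−3→G=2, 11−4→G=2, 11−5→G=2, 11−7→G=1, 11−8→G=1. Hits: 0.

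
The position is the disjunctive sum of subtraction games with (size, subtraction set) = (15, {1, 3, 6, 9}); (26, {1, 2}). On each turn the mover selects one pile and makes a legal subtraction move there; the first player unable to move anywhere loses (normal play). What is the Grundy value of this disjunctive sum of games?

3

Pile A, S = {1, 3, 6, 9}:
n :  0  1  2  3  4  5  6  7  8  9 10 11 12 13 14 15
G :  0  1  0  1  0  1  2  3  2  3  2  3  0  1  0  1
G_A(15) = 1.
Pile B, S = {1, 2}:
G(0) = 0
G(1) = mex{0} = 1
G(2) = mex{1,0} = 2
G(3) = mex{2,1} = 0
G(4) = mex{0,2} = 1
G(5) = mex{1,0} = 2
G(6) = mex{2,1} = 0
G(7) = mex{0,2} = 1
G(8) = mex{1,0} = 2
G(9) = mex{2,1} = 0
G(10) = mex{0,2} = 1
G(11) = mex{1,0} = 2
G(12) = mex{2,1} = 0
G(13) = mex{0,2} = 1
G(14) = mex{1,0} = 2
G(15) = mex{2,1} = 0
G(16) = mex{0,2} = 1
G(17) = mex{1,0} = 2
G(18) = mex{2,1} = 0
G(19) = mex{0,2} = 1
G(20) = mex{1,0} = 2
G(21) = mex{2,1} = 0
G(22) = mex{0,2} = 1
G(23) = mex{1,0} = 2
G(24) = mex{2,1} = 0
G(25) = mex{0,2} = 1
G(26) = mex{1,0} = 2
G_B(26) = 2.
Combined Grundy value = 1 ⊕ 2 = 3.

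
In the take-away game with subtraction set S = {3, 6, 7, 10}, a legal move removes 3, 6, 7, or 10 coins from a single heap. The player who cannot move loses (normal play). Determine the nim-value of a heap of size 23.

n :  0  1  2  3  4  5  6  7  8  9 10 11 12 13 14 15 16 17 18 19 20 21 22 23
G :  0  0  0  1  1  1  2  2  2  3  3  3  4  0  0  0  1  1  1  2  2  2  3  3

3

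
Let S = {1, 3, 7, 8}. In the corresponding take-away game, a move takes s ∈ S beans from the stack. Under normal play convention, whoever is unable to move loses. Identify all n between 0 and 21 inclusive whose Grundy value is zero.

0, 2, 4, 6, 15, 17, 19, 21

G(0) = 0
G(1) = mex{0} = 1
G(2) = mex{1} = 0
G(3) = mex{0,0} = 1
G(4) = mex{1,1} = 0
G(5) = mex{0,0} = 1
G(6) = mex{1,1} = 0
G(7) = mex{0,0,0} = 1
G(8) = mex{1,1,1,0} = 2
G(9) = mex{2,0,0,1} = 3
G(10) = mex{3,1,1,0} = 2
G(11) = mex{2,2,0,1} = 3
G(12) = mex{3,3,1,0} = 2
G(13) = mex{2,2,0,1} = 3
G(14) = mex{3,3,1,0} = 2
G(15) = mex{2,2,2,1} = 0
G(16) = mex{0,3,3,2} = 1
G(17) = mex{1,2,2,3} = 0
G(18) = mex{0,0,3,2} = 1
G(19) = mex{1,1,2,3} = 0
G(20) = mex{0,0,3,2} = 1
G(21) = mex{1,1,2,3} = 0
P-positions are exactly the n with G(n) = 0.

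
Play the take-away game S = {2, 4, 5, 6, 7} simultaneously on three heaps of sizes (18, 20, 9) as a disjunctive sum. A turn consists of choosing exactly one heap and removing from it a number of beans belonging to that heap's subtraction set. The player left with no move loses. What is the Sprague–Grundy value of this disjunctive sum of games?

All heaps use S = {2, 4, 5, 6, 7}:
G(0) = 0
G(1) = mex{} = 0
G(2) = mex{0} = 1
G(3) = mex{0} = 1
G(4) = mex{1,0} = 2
G(5) = mex{1,0,0} = 2
G(6) = mex{2,1,0,0} = 3
G(7) = mex{2,1,1,0,0} = 3
G(8) = mex{3,2,1,1,0} = 4
G(9) = mex{3,2,2,1,1} = 0
G(10) = mex{4,3,2,2,1} = 0
G(11) = mex{0,3,3,2,2} = 1
G(12) = mex{0,4,3,3,2} = 1
G(13) = mex{1,0,4,3,3} = 2
G(14) = mex{1,0,0,4,3} = 2
G(15) = mex{2,1,0,0,4} = 3
G(16) = mex{2,1,1,0,0} = 3
G(17) = mex{3,2,1,1,0} = 4
G(18) = mex{3,2,2,1,1} = 0
G(19) = mex{4,3,2,2,1} = 0
G(20) = mex{0,3,3,2,2} = 1
Heap A: G(18) = 0.
Heap B: G(20) = 1.
Heap C: G(9) = 0.
Combined Grundy value = 0 ⊕ 1 ⊕ 0 = 1.

1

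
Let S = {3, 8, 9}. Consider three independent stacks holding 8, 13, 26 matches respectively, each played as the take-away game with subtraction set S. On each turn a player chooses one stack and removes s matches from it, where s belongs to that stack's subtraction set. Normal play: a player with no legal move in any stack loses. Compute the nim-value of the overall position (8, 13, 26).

3

All stacks use S = {3, 8, 9}:
n :  0  1  2  3  4  5  6  7  8  9 10 11 12 13 14 15 16 17 18 19 20 21 22 23 24 25 26
G :  0  0  0  1  1  1  0  0  2  1  1  3  0  0  2  1  1  0  0  0  1  1  1  0  0  2  1
Stack A: G(8) = 2.
Stack B: G(13) = 0.
Stack C: G(26) = 1.
Combined Grundy value = 2 ⊕ 0 ⊕ 1 = 3.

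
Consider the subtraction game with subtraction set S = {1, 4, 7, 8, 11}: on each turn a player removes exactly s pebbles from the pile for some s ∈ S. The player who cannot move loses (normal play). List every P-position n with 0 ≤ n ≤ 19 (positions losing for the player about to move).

G(0) = 0
G(1) = mex{0} = 1
G(2) = mex{1} = 0
G(3) = mex{0} = 1
G(4) = mex{1,0} = 2
G(5) = mex{2,1} = 0
G(6) = mex{0,0} = 1
G(7) = mex{1,1,0} = 2
G(8) = mex{2,2,1,0} = 3
G(9) = mex{3,0,0,1} = 2
G(10) = mex{2,1,1,0} = 3
G(11) = mex{3,2,2,1,0} = 4
G(12) = mex{4,3,0,2,1} = 5
G(13) = mex{5,2,1,0,0} = 3
G(14) = mex{3,3,2,1,1} = 0
G(15) = mex{0,4,3,2,2} = 1
G(16) = mex{1,5,2,3,0} = 4
G(17) = mex{4,3,3,2,1} = 0
G(18) = mex{0,0,4,3,2} = 1
G(19) = mex{1,1,5,4,3} = 0
P-positions are exactly the n with G(n) = 0.

0, 2, 5, 14, 17, 19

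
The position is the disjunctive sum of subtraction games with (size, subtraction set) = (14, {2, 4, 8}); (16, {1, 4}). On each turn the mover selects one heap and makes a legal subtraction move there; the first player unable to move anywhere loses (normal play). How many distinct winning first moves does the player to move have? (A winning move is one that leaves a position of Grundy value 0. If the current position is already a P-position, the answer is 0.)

Heap A, S = {2, 4, 8}:
n :  0  1  2  3  4  5  6  7  8  9 10 11 12 13 14
G :  0  0  1  1  2  2  0  0  1  1  2  2  0  0  1
G_A(14) = 1.
Heap B, S = {1, 4}:
n :  0  1  2  3  4  5  6  7  8  9 10 11 12 13 14 15 16
G :  0  1  0  1  2  0  1  0  1  2  0  1  0  1  2  0  1
G_B(16) = 1.
Combined Grundy value = 1 ⊕ 1 = 0.
A winning move leaves total XOR = 0, i.e. changes one component's Grundy value g to g ⊕ X where X is the current total.
Heap A: target g' = 1⊕0 = 1, but every legal move changes the Grundy value (mex property), so 0 moves.
Heap B: target g' = 1⊕0 = 1, but every legal move changes the Grundy value (mex property), so 0 moves.

0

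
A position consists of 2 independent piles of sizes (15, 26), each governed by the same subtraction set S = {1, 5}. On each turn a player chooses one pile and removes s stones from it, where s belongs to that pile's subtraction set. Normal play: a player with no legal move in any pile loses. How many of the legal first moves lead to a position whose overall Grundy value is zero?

4

All piles use S = {1, 5}:
G(0) = 0
G(1) = mex{0} = 1
G(2) = mex{1} = 0
G(3) = mex{0} = 1
G(4) = mex{1} = 0
G(5) = mex{0,0} = 1
G(6) = mex{1,1} = 0
G(7) = mex{0,0} = 1
G(8) = mex{1,1} = 0
G(9) = mex{0,0} = 1
G(10) = mex{1,1} = 0
G(11) = mex{0,0} = 1
G(12) = mex{1,1} = 0
G(13) = mex{0,0} = 1
G(14) = mex{1,1} = 0
G(15) = mex{0,0} = 1
G(16) = mex{1,1} = 0
G(17) = mex{0,0} = 1
G(18) = mex{1,1} = 0
G(19) = mex{0,0} = 1
G(20) = mex{1,1} = 0
G(21) = mex{0,0} = 1
G(22) = mex{1,1} = 0
G(23) = mex{0,0} = 1
G(24) = mex{1,1} = 0
G(25) = mex{0,0} = 1
G(26) = mex{1,1} = 0
Pile A: G(15) = 1.
Pile B: G(26) = 0.
Combined Grundy value = 1 ⊕ 0 = 1.
A winning move leaves total XOR = 0, i.e. changes one component's Grundy value g to g ⊕ X where X is the current total.
Pile A: need g' = 1⊕1 = 0. Options: 15−1→G=0, 15−5→G=0. Hits: 2.
Pile B: need g' = 0⊕1 = 1. Options: 26−1→G=1, 26−5→G=1. Hits: 2.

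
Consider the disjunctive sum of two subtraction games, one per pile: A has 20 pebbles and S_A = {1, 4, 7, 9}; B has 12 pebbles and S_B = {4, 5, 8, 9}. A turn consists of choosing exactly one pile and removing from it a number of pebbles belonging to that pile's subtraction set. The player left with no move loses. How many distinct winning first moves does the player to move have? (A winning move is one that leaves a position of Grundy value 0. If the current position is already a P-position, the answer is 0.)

Pile A, S = {1, 4, 7, 9}:
n :  0  1  2  3  4  5  6  7  8  9 10 11 12 13 14 15 16 17 18 19 20
G :  0  1  0  1  2  0  1  2  0  1  0  1  2  0  1  2  0  1  0  1  2
G_A(20) = 2.
Pile B, S = {4, 5, 8, 9}:
n :  0  1  2  3  4  5  6  7  8  9 10 11 12
G :  0  0  0  0  1  1  1  1  2  2  2  2  3
G_B(12) = 3.
Combined Grundy value = 2 ⊕ 3 = 1.
A winning move leaves total XOR = 0, i.e. changes one component's Grundy value g to g ⊕ X where X is the current total.
Pile A: need g' = 2⊕1 = 3. Options: 20−1→G=1, 20−4→G=0, 20−7→G=0, 20−9→G=1. Hits: 0.
Pile B: need g' = 3⊕1 = 2. Options: 12−4→G=2, 12−5→G=1, 12−8→G=1, 12−9→G=0. Hits: 1.

1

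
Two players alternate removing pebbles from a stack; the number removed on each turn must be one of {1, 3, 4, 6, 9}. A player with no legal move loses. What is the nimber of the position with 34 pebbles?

3

G(0) = 0
G(1) = mex{0} = 1
G(2) = mex{1} = 0
G(3) = mex{0,0} = 1
G(4) = mex{1,1,0} = 2
G(5) = mex{2,0,1} = 3
G(6) = mex{3,1,0,0} = 2
G(7) = mex{2,2,1,1} = 0
G(8) = mex{0,3,2,0} = 1
G(9) = mex{1,2,3,1,0} = 4
G(10) = mex{4,0,2,2,1} = 3
G(11) = mex{3,1,0,3,0} = 2
G(12) = mex{2,4,1,2,1} = 0
G(13) = mex{0,3,4,0,2} = 1
G(14) = mex{1,2,3,1,3} = 0
G(15) = mex{0,0,2,4,2} = 1
G(16) = mex{1,1,0,3,0} = 2
G(17) = mex{2,0,1,2,1} = 3
G(18) = mex{3,1,0,0,4} = 2
G(19) = mex{2,2,1,1,3} = 0
G(20) = mex{0,3,2,0,2} = 1
G(21) = mex{1,2,3,1,0} = 4
G(22) = mex{4,0,2,2,1} = 3
G(23) = mex{3,1,0,3,0} = 2
G(24) = mex{2,4,1,2,1} = 0
G(25) = mex{0,3,4,0,2} = 1
G(26) = mex{1,2,3,1,3} = 0
G(27) = mex{0,0,2,4,2} = 1
G(28) = mex{1,1,0,3,0} = 2
G(29) = mex{2,0,1,2,1} = 3
G(30) = mex{3,1,0,0,4} = 2
G(31) = mex{2,2,1,1,3} = 0
G(32) = mex{0,3,2,0,2} = 1
G(33) = mex{1,2,3,1,0} = 4
G(34) = mex{4,0,2,2,1} = 3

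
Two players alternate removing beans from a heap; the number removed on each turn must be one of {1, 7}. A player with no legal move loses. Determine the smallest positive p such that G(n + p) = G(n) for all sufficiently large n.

G(0) = 0
G(1) = mex{0} = 1
G(2) = mex{1} = 0
G(3) = mex{0} = 1
G(4) = mex{1} = 0
G(5) = mex{0} = 1
G(6) = mex{1} = 0
G(7) = mex{0,0} = 1
G(8) = mex{1,1} = 0
G(9) = mex{0,0} = 1
G(10) = mex{1,1} = 0
G(11) = mex{0,0} = 1
G(12) = mex{1,1} = 0
G(13) = mex{0,0} = 1
G(14) = mex{1,1} = 0
G(n+2) = G(n) holds for n = 0,…,6 (a full window of length max(S) = 7), so the sequence is purely periodic with period 2.

2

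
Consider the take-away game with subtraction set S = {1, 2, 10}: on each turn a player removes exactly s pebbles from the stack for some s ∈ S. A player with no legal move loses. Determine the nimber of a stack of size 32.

n :  0  1  2  3  4  5  6  7  8  9 10 11 12 13 14 15 16 17 18 19 20 21 22 23 24 25 26 27 28 29 30 31 32
G :  0  1  2  0  1  2  0  1  2  0  1  2  0  1  2  0  1  2  0  1  2  0  1  2  0  1  2  0  1  2  0  1  2

2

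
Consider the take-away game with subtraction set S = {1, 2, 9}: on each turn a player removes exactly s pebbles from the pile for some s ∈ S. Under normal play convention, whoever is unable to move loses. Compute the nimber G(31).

n :  0  1  2  3  4  5  6  7  8  9 10 11 12 13 14 15 16 17 18 19 20 21 22 23 24 25 26 27 28 29 30 31
G :  0  1  2  0  1  2  0  1  2  3  0  1  2  0  1  2  0  1  2  3  0  1  2  0  1  2  0  1  2  3  0  1

1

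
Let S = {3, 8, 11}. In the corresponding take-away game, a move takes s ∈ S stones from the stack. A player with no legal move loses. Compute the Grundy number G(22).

G(0) = 0
G(1) = mex{} = 0
G(2) = mex{} = 0
G(3) = mex{0} = 1
G(4) = mex{0} = 1
G(5) = mex{0} = 1
G(6) = mex{1} = 0
G(7) = mex{1} = 0
G(8) = mex{1,0} = 2
G(9) = mex{0,0} = 1
G(10) = mex{0,0} = 1
G(11) = mex{2,1,0} = 3
G(12) = mex{1,1,0} = 2
G(13) = mex{1,1,0} = 2
G(14) = mex{3,0,1} = 2
G(15) = mex{2,0,1} = 3
G(16) = mex{2,2,1} = 0
G(17) = mex{2,1,0} = 3
G(18) = mex{3,1,0} = 2
G(19) = mex{0,3,2} = 1
G(20) = mex{3,2,1} = 0
G(21) = mex{2,2,1} = 0
G(22) = mex{1,2,3} = 0

0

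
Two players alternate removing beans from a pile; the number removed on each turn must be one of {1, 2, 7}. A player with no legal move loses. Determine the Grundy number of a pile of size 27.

n :  0  1  2  3  4  5  6  7  8  9 10 11 12 13 14 15 16 17 18 19 20 21 22 23 24 25 26 27
G :  0  1  2  0  1  2  0  1  2  0  1  2  0  1  2  0  1  2  0  1  2  0  1  2  0  1  2  0

0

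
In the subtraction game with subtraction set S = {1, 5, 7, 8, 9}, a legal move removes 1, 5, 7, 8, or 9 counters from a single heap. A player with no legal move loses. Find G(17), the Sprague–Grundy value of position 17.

1

n :  0  1  2  3  4  5  6  7  8  9 10 11 12 13 14 15 16 17
G :  0  1  0  1  0  1  0  1  2  3  2  3  2  3  2  3  0  1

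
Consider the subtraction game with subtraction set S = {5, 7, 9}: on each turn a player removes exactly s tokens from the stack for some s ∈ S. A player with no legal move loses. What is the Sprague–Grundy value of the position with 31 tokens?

G(0) = 0
G(1) = mex{} = 0
G(2) = mex{} = 0
G(3) = mex{} = 0
G(4) = mex{} = 0
G(5) = mex{0} = 1
G(6) = mex{0} = 1
G(7) = mex{0,0} = 1
G(8) = mex{0,0} = 1
G(9) = mex{0,0,0} = 1
G(10) = mex{1,0,0} = 2
G(11) = mex{1,0,0} = 2
G(12) = mex{1,1,0} = 2
G(13) = mex{1,1,0} = 2
G(14) = mex{1,1,1} = 0
G(15) = mex{2,1,1} = 0
G(16) = mex{2,1,1} = 0
G(17) = mex{2,2,1} = 0
G(18) = mex{2,2,1} = 0
G(19) = mex{0,2,2} = 1
G(20) = mex{0,2,2} = 1
G(21) = mex{0,0,2} = 1
G(22) = mex{0,0,2} = 1
G(23) = mex{0,0,0} = 1
G(24) = mex{1,0,0} = 2
G(25) = mex{1,0,0} = 2
G(26) = mex{1,1,0} = 2
G(27) = mex{1,1,0} = 2
G(28) = mex{1,1,1} = 0
G(29) = mex{2,1,1} = 0
G(30) = mex{2,1,1} = 0
G(31) = mex{2,2,1} = 0

0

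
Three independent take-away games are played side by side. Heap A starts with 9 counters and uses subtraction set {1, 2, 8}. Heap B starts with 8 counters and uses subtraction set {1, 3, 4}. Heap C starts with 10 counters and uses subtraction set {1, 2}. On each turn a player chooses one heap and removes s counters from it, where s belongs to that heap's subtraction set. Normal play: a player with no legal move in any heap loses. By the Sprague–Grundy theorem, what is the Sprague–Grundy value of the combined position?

Heap A, S = {1, 2, 8}:
n : 0 1 2 3 4 5 6 7 8 9
G : 0 1 2 0 1 2 0 1 2 0
G_A(9) = 0.
Heap B, S = {1, 3, 4}:
G(0) = 0
G(1) = mex{0} = 1
G(2) = mex{1} = 0
G(3) = mex{0,0} = 1
G(4) = mex{1,1,0} = 2
G(5) = mex{2,0,1} = 3
G(6) = mex{3,1,0} = 2
G(7) = mex{2,2,1} = 0
G(8) = mex{0,3,2} = 1
G_B(8) = 1.
Heap C, S = {1, 2}:
n :  0  1  2  3  4  5  6  7  8  9 10
G :  0  1  2  0  1  2  0  1  2  0  1
G_C(10) = 1.
Combined Grundy value = 0 ⊕ 1 ⊕ 1 = 0.

0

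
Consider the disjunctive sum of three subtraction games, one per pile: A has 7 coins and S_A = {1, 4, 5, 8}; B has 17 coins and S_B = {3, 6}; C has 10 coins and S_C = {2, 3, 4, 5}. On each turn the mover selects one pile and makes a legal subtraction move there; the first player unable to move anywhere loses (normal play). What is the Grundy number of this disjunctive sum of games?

0

Pile A, S = {1, 4, 5, 8}:
n : 0 1 2 3 4 5 6 7
G : 0 1 0 1 2 3 2 3
G_A(7) = 3.
Pile B, S = {3, 6}:
G(0) = 0
G(1) = mex{} = 0
G(2) = mex{} = 0
G(3) = mex{0} = 1
G(4) = mex{0} = 1
G(5) = mex{0} = 1
G(6) = mex{1,0} = 2
G(7) = mex{1,0} = 2
G(8) = mex{1,0} = 2
G(9) = mex{2,1} = 0
G(10) = mex{2,1} = 0
G(11) = mex{2,1} = 0
G(12) = mex{0,2} = 1
G(13) = mex{0,2} = 1
G(14) = mex{0,2} = 1
G(15) = mex{1,0} = 2
G(16) = mex{1,0} = 2
G(17) = mex{1,0} = 2
G_B(17) = 2.
Pile C, S = {2, 3, 4, 5}:
G(0) = 0
G(1) = mex{} = 0
G(2) = mex{0} = 1
G(3) = mex{0,0} = 1
G(4) = mex{1,0,0} = 2
G(5) = mex{1,1,0,0} = 2
G(6) = mex{2,1,1,0} = 3
G(7) = mex{2,2,1,1} = 0
G(8) = mex{3,2,2,1} = 0
G(9) = mex{0,3,2,2} = 1
G(10) = mex{0,0,3,2} = 1
G_C(10) = 1.
Combined Grundy value = 3 ⊕ 2 ⊕ 1 = 0.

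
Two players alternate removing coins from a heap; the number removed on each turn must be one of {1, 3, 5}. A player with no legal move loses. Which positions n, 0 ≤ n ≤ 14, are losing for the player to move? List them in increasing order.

G(0) = 0
G(1) = mex{0} = 1
G(2) = mex{1} = 0
G(3) = mex{0,0} = 1
G(4) = mex{1,1} = 0
G(5) = mex{0,0,0} = 1
G(6) = mex{1,1,1} = 0
G(7) = mex{0,0,0} = 1
G(8) = mex{1,1,1} = 0
G(9) = mex{0,0,0} = 1
G(10) = mex{1,1,1} = 0
G(11) = mex{0,0,0} = 1
G(12) = mex{1,1,1} = 0
G(13) = mex{0,0,0} = 1
G(14) = mex{1,1,1} = 0
P-positions are exactly the n with G(n) = 0.

0, 2, 4, 6, 8, 10, 12, 14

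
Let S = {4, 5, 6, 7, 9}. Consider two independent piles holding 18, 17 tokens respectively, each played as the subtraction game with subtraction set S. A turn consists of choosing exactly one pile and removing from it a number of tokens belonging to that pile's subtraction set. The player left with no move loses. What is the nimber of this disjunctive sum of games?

0

All piles use S = {4, 5, 6, 7, 9}:
G(0) = 0
G(1) = mex{} = 0
G(2) = mex{} = 0
G(3) = mex{} = 0
G(4) = mex{0} = 1
G(5) = mex{0,0} = 1
G(6) = mex{0,0,0} = 1
G(7) = mex{0,0,0,0} = 1
G(8) = mex{1,0,0,0} = 2
G(9) = mex{1,1,0,0,0} = 2
G(10) = mex{1,1,1,0,0} = 2
G(11) = mex{1,1,1,1,0} = 2
G(12) = mex{2,1,1,1,0} = 3
G(13) = mex{2,2,1,1,1} = 0
G(14) = mex{2,2,2,1,1} = 0
G(15) = mex{2,2,2,2,1} = 0
G(16) = mex{3,2,2,2,1} = 0
G(17) = mex{0,3,2,2,2} = 1
G(18) = mex{0,0,3,2,2} = 1
Pile A: G(18) = 1.
Pile B: G(17) = 1.
Combined Grundy value = 1 ⊕ 1 = 0.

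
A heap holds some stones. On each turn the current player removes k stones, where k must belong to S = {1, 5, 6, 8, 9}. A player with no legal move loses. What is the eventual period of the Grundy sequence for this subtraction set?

n :  0  1  2  3  4  5  6  7  8  9 10 11 12 13 14 15 16 17 18 19 20 21 22 23 24 25 26 27 28 29
G :  0  1  0  1  0  1  2  3  2  3  2  3  4  5  0  1  0  1  0  1  2  3  2  3  2  3  4  5  0  1
G(n+14) = G(n) holds for n = 0,…,8 (a full window of length max(S) = 9), so the sequence is purely periodic with period 14.

14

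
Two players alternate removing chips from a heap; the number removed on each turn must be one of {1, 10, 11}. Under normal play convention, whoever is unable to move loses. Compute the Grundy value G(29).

1

G(0) = 0
G(1) = mex{0} = 1
G(2) = mex{1} = 0
G(3) = mex{0} = 1
G(4) = mex{1} = 0
G(5) = mex{0} = 1
G(6) = mex{1} = 0
G(7) = mex{0} = 1
G(8) = mex{1} = 0
G(9) = mex{0} = 1
G(10) = mex{1,0} = 2
G(11) = mex{2,1,0} = 3
G(12) = mex{3,0,1} = 2
G(13) = mex{2,1,0} = 3
G(14) = mex{3,0,1} = 2
G(15) = mex{2,1,0} = 3
G(16) = mex{3,0,1} = 2
G(17) = mex{2,1,0} = 3
G(18) = mex{3,0,1} = 2
G(19) = mex{2,1,0} = 3
G(20) = mex{3,2,1} = 0
G(21) = mex{0,3,2} = 1
G(22) = mex{1,2,3} = 0
G(23) = mex{0,3,2} = 1
G(24) = mex{1,2,3} = 0
G(25) = mex{0,3,2} = 1
G(26) = mex{1,2,3} = 0
G(27) = mex{0,3,2} = 1
G(28) = mex{1,2,3} = 0
G(29) = mex{0,3,2} = 1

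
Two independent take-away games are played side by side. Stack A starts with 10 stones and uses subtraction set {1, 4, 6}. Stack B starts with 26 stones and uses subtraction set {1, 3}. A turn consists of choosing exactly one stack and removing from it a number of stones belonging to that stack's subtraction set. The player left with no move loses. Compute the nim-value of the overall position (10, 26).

0

Stack A, S = {1, 4, 6}:
n :  0  1  2  3  4  5  6  7  8  9 10
G :  0  1  0  1  2  0  1  0  1  2  0
G_A(10) = 0.
Stack B, S = {1, 3}:
n :  0  1  2  3  4  5  6  7  8  9 10 11 12 13 14 15 16 17 18 19 20 21 22 23 24 25 26
G :  0  1  0  1  0  1  0  1  0  1  0  1  0  1  0  1  0  1  0  1  0  1  0  1  0  1  0
G_B(26) = 0.
Combined Grundy value = 0 ⊕ 0 = 0.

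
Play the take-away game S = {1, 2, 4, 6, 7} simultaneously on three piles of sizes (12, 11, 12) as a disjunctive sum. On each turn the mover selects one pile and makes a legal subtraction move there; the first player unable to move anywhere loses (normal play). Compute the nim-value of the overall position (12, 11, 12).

0

All piles use S = {1, 2, 4, 6, 7}:
n :  0  1  2  3  4  5  6  7  8  9 10 11 12
G :  0  1  2  0  1  2  3  4  0  1  2  0  1
Pile A: G(12) = 1.
Pile B: G(11) = 0.
Pile C: G(12) = 1.
Combined Grundy value = 1 ⊕ 0 ⊕ 1 = 0.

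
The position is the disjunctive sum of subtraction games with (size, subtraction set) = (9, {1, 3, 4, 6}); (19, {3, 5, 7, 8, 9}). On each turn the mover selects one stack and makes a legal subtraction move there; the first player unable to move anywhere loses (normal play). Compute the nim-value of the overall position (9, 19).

Stack A, S = {1, 3, 4, 6}:
G(0) = 0
G(1) = mex{0} = 1
G(2) = mex{1} = 0
G(3) = mex{0,0} = 1
G(4) = mex{1,1,0} = 2
G(5) = mex{2,0,1} = 3
G(6) = mex{3,1,0,0} = 2
G(7) = mex{2,2,1,1} = 0
G(8) = mex{0,3,2,0} = 1
G(9) = mex{1,2,3,1} = 0
G_A(9) = 0.
Stack B, S = {3, 5, 7, 8, 9}:
n :  0  1  2  3  4  5  6  7  8  9 10 11 12 13 14 15 16 17 18 19
G :  0  0  0  1  1  1  2  2  2  3  3  3  0  0  0  1  1  1  2  2
G_B(19) = 2.
Combined Grundy value = 0 ⊕ 2 = 2.

2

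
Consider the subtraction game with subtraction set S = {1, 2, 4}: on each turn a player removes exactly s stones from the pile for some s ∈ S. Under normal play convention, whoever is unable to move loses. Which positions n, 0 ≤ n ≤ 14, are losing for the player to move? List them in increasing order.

n :  0  1  2  3  4  5  6  7  8  9 10 11 12 13 14
G :  0  1  2  0  1  2  0  1  2  0  1  2  0  1  2
P-positions are exactly the n with G(n) = 0.

0, 3, 6, 9, 12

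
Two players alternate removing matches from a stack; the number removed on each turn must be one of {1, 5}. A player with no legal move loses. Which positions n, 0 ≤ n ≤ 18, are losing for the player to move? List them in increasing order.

G(0) = 0
G(1) = mex{0} = 1
G(2) = mex{1} = 0
G(3) = mex{0} = 1
G(4) = mex{1} = 0
G(5) = mex{0,0} = 1
G(6) = mex{1,1} = 0
G(7) = mex{0,0} = 1
G(8) = mex{1,1} = 0
G(9) = mex{0,0} = 1
G(10) = mex{1,1} = 0
G(11) = mex{0,0} = 1
G(12) = mex{1,1} = 0
G(13) = mex{0,0} = 1
G(14) = mex{1,1} = 0
G(15) = mex{0,0} = 1
G(16) = mex{1,1} = 0
G(17) = mex{0,0} = 1
G(18) = mex{1,1} = 0
P-positions are exactly the n with G(n) = 0.

0, 2, 4, 6, 8, 10, 12, 14, 16, 18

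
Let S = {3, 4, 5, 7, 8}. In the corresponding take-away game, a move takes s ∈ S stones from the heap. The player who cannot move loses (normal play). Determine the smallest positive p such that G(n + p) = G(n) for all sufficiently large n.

n :  0  1  2  3  4  5  6  7  8  9 10 11 12 13 14 15 16 17 18 19 20 21 22 23
G :  0  0  0  1  1  1  2  2  2  3  3  0  0  0  1  1  1  2  2  2  3  3  0  0
G(n+11) = G(n) holds for n = 0,…,7 (a full window of length max(S) = 8), so the sequence is purely periodic with period 11.

11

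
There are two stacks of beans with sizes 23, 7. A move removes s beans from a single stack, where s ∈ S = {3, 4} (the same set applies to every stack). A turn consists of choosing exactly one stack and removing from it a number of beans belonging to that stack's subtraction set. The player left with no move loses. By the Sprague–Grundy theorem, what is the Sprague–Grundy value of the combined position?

All stacks use S = {3, 4}:
G(0) = 0
G(1) = mex{} = 0
G(2) = mex{} = 0
G(3) = mex{0} = 1
G(4) = mex{0,0} = 1
G(5) = mex{0,0} = 1
G(6) = mex{1,0} = 2
G(7) = mex{1,1} = 0
G(8) = mex{1,1} = 0
G(9) = mex{2,1} = 0
G(10) = mex{0,2} = 1
G(11) = mex{0,0} = 1
G(12) = mex{0,0} = 1
G(13) = mex{1,0} = 2
G(14) = mex{1,1} = 0
G(15) = mex{1,1} = 0
G(16) = mex{2,1} = 0
G(17) = mex{0,2} = 1
G(18) = mex{0,0} = 1
G(19) = mex{0,0} = 1
G(20) = mex{1,0} = 2
G(21) = mex{1,1} = 0
G(22) = mex{1,1} = 0
G(23) = mex{2,1} = 0
Stack A: G(23) = 0.
Stack B: G(7) = 0.
Combined Grundy value = 0 ⊕ 0 = 0.

0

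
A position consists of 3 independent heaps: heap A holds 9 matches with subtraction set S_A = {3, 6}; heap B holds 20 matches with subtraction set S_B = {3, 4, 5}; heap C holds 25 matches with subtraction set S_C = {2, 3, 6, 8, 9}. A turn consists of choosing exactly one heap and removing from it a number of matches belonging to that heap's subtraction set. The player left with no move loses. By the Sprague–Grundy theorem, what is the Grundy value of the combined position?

Heap A, S = {3, 6}:
n : 0 1 2 3 4 5 6 7 8 9
G : 0 0 0 1 1 1 2 2 2 0
G_A(9) = 0.
Heap B, S = {3, 4, 5}:
G(0) = 0
G(1) = mex{} = 0
G(2) = mex{} = 0
G(3) = mex{0} = 1
G(4) = mex{0,0} = 1
G(5) = mex{0,0,0} = 1
G(6) = mex{1,0,0} = 2
G(7) = mex{1,1,0} = 2
G(8) = mex{1,1,1} = 0
G(9) = mex{2,1,1} = 0
G(10) = mex{2,2,1} = 0
G(11) = mex{0,2,2} = 1
G(12) = mex{0,0,2} = 1
G(13) = mex{0,0,0} = 1
G(14) = mex{1,0,0} = 2
G(15) = mex{1,1,0} = 2
G(16) = mex{1,1,1} = 0
G(17) = mex{2,1,1} = 0
G(18) = mex{2,2,1} = 0
G(19) = mex{0,2,2} = 1
G(20) = mex{0,0,2} = 1
G_B(20) = 1.
Heap C, S = {2, 3, 6, 8, 9}:
G(0) = 0
G(1) = mex{} = 0
G(2) = mex{0} = 1
G(3) = mex{0,0} = 1
G(4) = mex{1,0} = 2
G(5) = mex{1,1} = 0
G(6) = mex{2,1,0} = 3
G(7) = mex{0,2,0} = 1
G(8) = mex{3,0,1,0} = 2
G(9) = mex{1,3,1,0,0} = 2
G(10) = mex{2,1,2,1,0} = 3
G(11) = mex{2,2,0,1,1} = 3
G(12) = mex{3,2,3,2,1} = 0
G(13) = mex{3,3,1,0,2} = 4
G(14) = mex{0,3,2,3,0} = 1
G(15) = mex{4,0,2,1,3} = 5
G(16) = mex{1,4,3,2,1} = 0
G(17) = mex{5,1,3,2,2} = 0
G(18) = mex{0,5,0,3,2} = 1
G(19) = mex{0,0,4,3,3} = 1
G(20) = mex{1,0,1,0,3} = 2
G(21) = mex{1,1,5,4,0} = 2
G(22) = mex{2,1,0,1,4} = 3
G(23) = mex{2,2,0,5,1} = 3
G(24) = mex{3,2,1,0,5} = 4
G(25) = mex{3,3,1,0,0} = 2
G_C(25) = 2.
Combined Grundy value = 0 ⊕ 1 ⊕ 2 = 3.

3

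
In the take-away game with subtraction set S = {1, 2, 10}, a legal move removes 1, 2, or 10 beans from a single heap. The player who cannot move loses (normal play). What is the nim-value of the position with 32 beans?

2

n :  0  1  2  3  4  5  6  7  8  9 10 11 12 13 14 15 16 17 18 19 20 21 22 23 24 25 26 27 28 29 30 31 32
G :  0  1  2  0  1  2  0  1  2  0  1  2  0  1  2  0  1  2  0  1  2  0  1  2  0  1  2  0  1  2  0  1  2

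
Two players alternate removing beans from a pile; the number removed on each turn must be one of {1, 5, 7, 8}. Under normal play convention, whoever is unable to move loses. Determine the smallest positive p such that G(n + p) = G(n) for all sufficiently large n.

n :  0  1  2  3  4  5  6  7  8  9 10 11 12 13 14 15 16 17 18 19 20 21 22 23 24 25 26 27 28 29 30 31
G :  0  1  0  1  0  1  0  1  2  3  2  3  2  3  2  0  1  0  1  0  1  0  1  2  3  2  3  2  3  2  0  1
G(n+15) = G(n) holds for n = 0,…,7 (a full window of length max(S) = 8), so the sequence is purely periodic with period 15.

15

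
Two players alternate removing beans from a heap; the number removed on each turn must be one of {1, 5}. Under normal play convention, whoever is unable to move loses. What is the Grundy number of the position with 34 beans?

n :  0  1  2  3  4  5  6  7  8  9 10 11 12 13 14 15 16 17 18 19 20 21 22 23 24 25 26 27 28 29 30 31 32 33 34
G :  0  1  0  1  0  1  0  1  0  1  0  1  0  1  0  1  0  1  0  1  0  1  0  1  0  1  0  1  0  1  0  1  0  1  0

0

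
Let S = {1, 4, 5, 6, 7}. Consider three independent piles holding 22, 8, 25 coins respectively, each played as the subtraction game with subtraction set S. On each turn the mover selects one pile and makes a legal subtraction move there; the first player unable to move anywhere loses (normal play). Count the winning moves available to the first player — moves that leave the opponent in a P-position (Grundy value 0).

2

All piles use S = {1, 4, 5, 6, 7}:
G(0) = 0
G(1) = mex{0} = 1
G(2) = mex{1} = 0
G(3) = mex{0} = 1
G(4) = mex{1,0} = 2
G(5) = mex{2,1,0} = 3
G(6) = mex{3,0,1,0} = 2
G(7) = mex{2,1,0,1,0} = 3
G(8) = mex{3,2,1,0,1} = 4
G(9) = mex{4,3,2,1,0} = 5
G(10) = mex{5,2,3,2,1} = 0
G(11) = mex{0,3,2,3,2} = 1
G(12) = mex{1,4,3,2,3} = 0
G(13) = mex{0,5,4,3,2} = 1
G(14) = mex{1,0,5,4,3} = 2
G(15) = mex{2,1,0,5,4} = 3
G(16) = mex{3,0,1,0,5} = 2
G(17) = mex{2,1,0,1,0} = 3
G(18) = mex{3,2,1,0,1} = 4
G(19) = mex{4,3,2,1,0} = 5
G(20) = mex{5,2,3,2,1} = 0
G(21) = mex{0,3,2,3,2} = 1
G(22) = mex{1,4,3,2,3} = 0
G(23) = mex{0,5,4,3,2} = 1
G(24) = mex{1,0,5,4,3} = 2
G(25) = mex{2,1,0,5,4} = 3
Pile A: G(22) = 0.
Pile B: G(8) = 4.
Pile C: G(25) = 3.
Combined Grundy value = 0 ⊕ 4 ⊕ 3 = 7.
A winning move leaves total XOR = 0, i.e. changes one component's Grundy value g to g ⊕ X where X is the current total.
Pile A: need g' = 0⊕7 = 7. Options: 22−1→G=1, 22−4→G=4, 22−5→G=3, 22−6→G=2, 22−7→G=3. Hits: 0.
Pile B: need g' = 4⊕7 = 3. Options: 8−1→G=3, 8−4→G=2, 8−5→G=1, 8−6→G=0, 8−7→G=1. Hits: 1.
Pile C: need g' = 3⊕7 = 4. Options: 25−1→G=2, 25−4→G=1, 25−5→G=0, 25−6→G=5, 25−7→G=4. Hits: 1.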